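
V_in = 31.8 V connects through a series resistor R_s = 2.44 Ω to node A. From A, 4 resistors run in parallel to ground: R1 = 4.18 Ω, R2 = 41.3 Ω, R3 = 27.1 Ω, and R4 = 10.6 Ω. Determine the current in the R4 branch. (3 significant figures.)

Equivalent of the parallel group: R_p = 2.534 Ω.
Node voltage V_A = V_in · R_p/(R_s + R_p) = 31.8 × 0.5094 = 16.20 V.
I(R4) = V_A / R4 = 16.20/10.6 = 1.528 A.

I ≈ 1.53 A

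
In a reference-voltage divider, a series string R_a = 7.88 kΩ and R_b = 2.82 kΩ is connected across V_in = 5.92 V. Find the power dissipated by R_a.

P ≈ 2.41 mW

The common current is I = 5.92/10.70 = 0.5533 mA.
P = I²R = 0.3061 × 7.88 = 2.412 mW.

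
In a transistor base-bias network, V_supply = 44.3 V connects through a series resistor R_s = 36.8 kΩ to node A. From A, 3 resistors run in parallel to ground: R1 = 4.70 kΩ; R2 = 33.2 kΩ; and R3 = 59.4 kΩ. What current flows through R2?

Combine the parallel branches: R_p = (1/4.70 + 1/33.2 + 1/59.4)⁻¹ = 3.850 kΩ.
V_A by voltage divider: V_A = 44.3 × 3.850/(36.8 + 3.850) = 4.196 V.
I(R2) = V_A / R2 = 4.196/33.2 = 0.1264 mA.

I ≈ 0.126 mA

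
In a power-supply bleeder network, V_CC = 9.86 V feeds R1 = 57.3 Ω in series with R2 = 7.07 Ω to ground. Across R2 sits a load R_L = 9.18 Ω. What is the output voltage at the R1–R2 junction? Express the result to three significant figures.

First combine the lower leg with the load: R2 ‖ R_L = 3.994 Ω.
Now apply the divider: V_out = 9.86 × 0.06516 = 0.6425 V.
(Unloaded it would be 1.08 V; the load pulls it down.)

V_out ≈ 0.642 V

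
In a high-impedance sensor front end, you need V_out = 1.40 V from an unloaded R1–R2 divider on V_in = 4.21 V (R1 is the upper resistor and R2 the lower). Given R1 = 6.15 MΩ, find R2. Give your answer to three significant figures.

V_out/V_in = R2/(R1+R2) = 0.3325.
Rearranging, R2 = R1·k/(1−k) = 6.15 × 0.4982 = 3.064 MΩ.

R2 ≈ 3.06 MΩ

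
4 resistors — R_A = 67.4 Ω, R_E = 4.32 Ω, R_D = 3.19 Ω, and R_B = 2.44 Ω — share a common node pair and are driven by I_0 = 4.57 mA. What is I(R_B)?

Conductances: ΣG = 1/67.4 + 1/4.32 + 1/3.19 + 1/2.44 = 0.9696 (1/Ω).
By the current-divider rule, I = I_0 · G_k/ΣG = 4.57 × 0.4227 = 1.932 mA.

I ≈ 1.93 mA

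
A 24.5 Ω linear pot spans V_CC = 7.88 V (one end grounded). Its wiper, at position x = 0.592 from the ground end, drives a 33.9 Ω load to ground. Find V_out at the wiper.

Split the track: R_lower = x·R_p = 14.50 Ω, R_upper = (1−x)·R_p = 9.996 Ω.
Lower segment in parallel with the load: 14.50 ‖ 33.9 = 10.16 Ω.
Loaded-divider output: V_out = 7.88 × 0.5040 = 3.972 V.

V_out ≈ 3.97 V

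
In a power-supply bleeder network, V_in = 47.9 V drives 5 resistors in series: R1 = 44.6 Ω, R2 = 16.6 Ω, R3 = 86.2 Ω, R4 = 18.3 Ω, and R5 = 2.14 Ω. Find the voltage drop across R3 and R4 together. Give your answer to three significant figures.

V ≈ 29.8 V

Series total: ΣR = 44.6 + 16.6 + 86.2 + 18.3 + 2.14 = 167.8 Ω.
R_{R3..R4} = 86.2 + 18.3 = 104.5 Ω.
Voltage divider: V = V_in · (104.5 / 167.8) = 47.9 × 0.6226 = 29.82 V.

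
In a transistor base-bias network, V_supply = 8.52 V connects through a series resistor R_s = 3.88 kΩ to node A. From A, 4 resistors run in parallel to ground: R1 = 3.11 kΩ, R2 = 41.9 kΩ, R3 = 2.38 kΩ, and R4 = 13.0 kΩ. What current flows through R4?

I ≈ 0.154 mA

Equivalent of the parallel group: R_p = 1.187 kΩ.
V_A = 8.52 × 1.187/5.067 = 1.996 V.
I(R4) = V_A / R4 = 1.996/13.0 = 0.1535 mA.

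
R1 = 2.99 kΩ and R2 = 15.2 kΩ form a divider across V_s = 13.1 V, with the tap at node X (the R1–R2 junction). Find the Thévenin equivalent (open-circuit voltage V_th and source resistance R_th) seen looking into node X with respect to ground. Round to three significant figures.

V_th ≈ 10.9 V, R_th ≈ 2.50 kΩ

With X open, the divider is unloaded: V_th = 13.1 × 15.2/18.19 = 10.95 V.
Looking into X with the source shorted: R_th = R1·R2/(R1+R2) = 2.990 × 15.2/18.19 = 2.499 kΩ.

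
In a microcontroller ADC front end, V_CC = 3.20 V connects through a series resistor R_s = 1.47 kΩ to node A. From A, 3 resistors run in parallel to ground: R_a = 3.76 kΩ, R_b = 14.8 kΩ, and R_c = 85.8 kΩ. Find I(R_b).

Equivalent of the parallel group: R_p = 2.897 kΩ.
V_A by voltage divider: V_A = 3.20 × 2.897/(1.47 + 2.897) = 2.123 V.
Branch current I = V_A/R_b = 2.123/14.8 = 0.1434 mA.

I ≈ 0.143 mA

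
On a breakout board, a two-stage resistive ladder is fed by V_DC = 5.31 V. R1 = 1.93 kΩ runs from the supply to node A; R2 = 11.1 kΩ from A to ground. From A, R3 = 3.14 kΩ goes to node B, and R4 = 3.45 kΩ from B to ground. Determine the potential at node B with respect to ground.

V_B ≈ 1.90 V

Looking into the second stage from A: R3 + R4 = 6.590 kΩ appears in parallel with R2.
R2 ‖ (R3+R4) = 4.135 kΩ.
So V_A = 5.31 × 0.6818 = 3.620 V.
Stage 2 is unloaded, so V_B = V_A · R4/(R3+R4) = 3.620 × 3.45/6.590 = 1.895 V.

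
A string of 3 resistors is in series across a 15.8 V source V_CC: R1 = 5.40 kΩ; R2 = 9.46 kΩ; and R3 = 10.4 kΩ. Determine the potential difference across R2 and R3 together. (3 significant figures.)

V ≈ 12.4 V

Series total: ΣR = 5.40 + 9.46 + 10.4 = 25.26 kΩ.
R_{R2..R3} = 9.46 + 10.4 = 19.86 kΩ.
V = V_CC · R/ΣR = 15.8 × 0.7862 = 12.42 V.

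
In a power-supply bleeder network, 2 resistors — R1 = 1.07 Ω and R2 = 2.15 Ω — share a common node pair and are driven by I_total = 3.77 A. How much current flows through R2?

I ≈ 1.25 A

With just two branches, the current splits inversely with resistance.
I(R2) = 3.77 × 1.07/(1.07 + 2.15) = 3.77 × 0.3323 = 1.253 A.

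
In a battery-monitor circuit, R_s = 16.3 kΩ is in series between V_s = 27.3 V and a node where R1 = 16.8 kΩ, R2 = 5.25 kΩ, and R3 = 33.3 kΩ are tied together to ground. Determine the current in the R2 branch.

Equivalent of the parallel group: R_p = 3.571 kΩ.
V_A by voltage divider: V_A = 27.3 × 3.571/(16.3 + 3.571) = 4.906 V.
Branch current I = V_A/R2 = 4.906/5.25 = 0.9345 mA.

I ≈ 0.934 mA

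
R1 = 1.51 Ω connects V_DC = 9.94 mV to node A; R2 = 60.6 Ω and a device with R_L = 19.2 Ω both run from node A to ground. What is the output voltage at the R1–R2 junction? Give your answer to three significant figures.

V_out ≈ 9.01 mV

First combine the lower leg with the load: R2 ‖ R_L = 14.58 Ω.
Now apply the divider: V_out = 9.94 × 0.9062 = 9.007 mV.
(Unloaded it would be 9.70 mV; the load pulls it down.)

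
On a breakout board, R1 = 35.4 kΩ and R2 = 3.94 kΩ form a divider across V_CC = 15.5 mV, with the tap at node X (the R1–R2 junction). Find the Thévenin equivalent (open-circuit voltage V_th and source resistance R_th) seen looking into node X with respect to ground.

With X open, the divider is unloaded: V_th = 15.5 × 3.94/39.34 = 1.552 mV.
Zeroing V_CC shorts the top of R1 to ground, so R_th = R1 ‖ R2 = 3.545 kΩ.

V_th ≈ 1.55 mV, R_th ≈ 3.55 kΩ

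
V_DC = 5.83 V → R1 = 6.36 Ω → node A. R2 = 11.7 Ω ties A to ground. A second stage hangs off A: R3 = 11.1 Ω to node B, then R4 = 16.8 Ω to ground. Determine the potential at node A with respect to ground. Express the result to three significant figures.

Looking into the second stage from A: R3 + R4 = 27.90 Ω appears in parallel with R2.
Effective lower resistance at A: R2 ‖ 27.90 = 8.243 Ω.
So V_A = 5.83 × 0.5645 = 3.291 V.

V_A ≈ 3.29 V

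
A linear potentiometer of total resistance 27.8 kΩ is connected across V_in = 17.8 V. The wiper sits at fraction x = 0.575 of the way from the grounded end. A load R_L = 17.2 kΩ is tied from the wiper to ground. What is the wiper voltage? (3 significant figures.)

Split the track: R_lower = x·R_p = 15.98 kΩ, R_upper = (1−x)·R_p = 11.82 kΩ.
(x·R_p) ‖ R_L = 8.285 kΩ.
Then V_out = V_in · 8.285/(11.82 + 8.285) = 7.337 V.

V_out ≈ 7.34 V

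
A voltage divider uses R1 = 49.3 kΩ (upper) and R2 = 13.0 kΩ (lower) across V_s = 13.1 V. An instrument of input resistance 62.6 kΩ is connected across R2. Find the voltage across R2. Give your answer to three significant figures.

V_out ≈ 2.35 V

First combine the lower leg with the load: R2 ‖ R_L = 10.76 kΩ.
Voltage divider with the loaded lower leg: V_out = 13.1 × 10.76/(49.3 + 10.76) = 13.1 × 0.1792 = 2.348 V.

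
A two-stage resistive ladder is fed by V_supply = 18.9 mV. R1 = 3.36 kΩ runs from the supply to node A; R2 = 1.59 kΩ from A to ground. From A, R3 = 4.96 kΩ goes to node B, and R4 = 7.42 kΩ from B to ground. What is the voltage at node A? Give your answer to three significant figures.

V_A ≈ 5.58 mV

The second stage (R3 + R4 = 12.38 kΩ) loads node A in parallel with R2.
Effective lower resistance at A: R2 ‖ 12.38 = 1.409 kΩ.
So V_A = 18.9 × 0.2955 = 5.584 mV.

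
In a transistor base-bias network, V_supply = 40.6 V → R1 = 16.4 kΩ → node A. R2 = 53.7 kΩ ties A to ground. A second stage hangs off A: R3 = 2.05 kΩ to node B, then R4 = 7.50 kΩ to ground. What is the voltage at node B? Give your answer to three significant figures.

V_B ≈ 10.5 V

The second stage (R3 + R4 = 9.550 kΩ) loads node A in parallel with R2.
R2 ‖ (R3+R4) = 8.108 kΩ.
V_A = 40.6 × 8.108/(16.4 + 8.108) = 13.43 V.
V_B = V_A × 0.7853 = 10.55 V.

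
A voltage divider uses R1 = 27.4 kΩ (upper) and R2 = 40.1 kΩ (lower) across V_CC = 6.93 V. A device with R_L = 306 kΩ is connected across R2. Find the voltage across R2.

First combine the lower leg with the load: R2 ‖ R_L = 35.45 kΩ.
Then V_out = V_CC · R2'/(R1 + R2') = 6.93 × 35.45/62.85 = 3.909 V.
(Unloaded it would be 4.12 V; the load pulls it down.)

V_out ≈ 3.91 V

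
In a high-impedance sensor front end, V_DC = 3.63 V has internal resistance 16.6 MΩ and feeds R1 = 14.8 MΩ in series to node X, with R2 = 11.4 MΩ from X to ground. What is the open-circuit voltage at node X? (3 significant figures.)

R1' = 16.6 + 14.8 = 31.40 MΩ (source resistance + R1).
Open-circuit (no load on X): V_th = V_DC · R2/(R1' + R2) = 3.63 × 11.4/(31.40 + 11.4) = 0.9669 V.

V_th ≈ 0.967 V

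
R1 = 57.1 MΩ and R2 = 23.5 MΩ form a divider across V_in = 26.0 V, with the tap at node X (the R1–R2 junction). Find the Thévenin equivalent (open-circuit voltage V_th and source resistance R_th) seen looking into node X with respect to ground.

Open-circuit (no load on X): V_th = V_in · R2/(R1 + R2) = 26.0 × 23.5/(57.10 + 23.5) = 7.581 V.
Looking into X with the source shorted: R_th = R1·R2/(R1+R2) = 57.10 × 23.5/80.60 = 16.65 MΩ.

V_th ≈ 7.58 V, R_th ≈ 16.6 MΩ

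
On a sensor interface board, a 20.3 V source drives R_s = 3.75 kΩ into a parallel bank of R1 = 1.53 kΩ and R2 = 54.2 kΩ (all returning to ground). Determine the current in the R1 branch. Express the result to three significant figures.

I ≈ 3.77 mA

Combine the parallel branches: R_p = (1/1.53 + 1/54.2)⁻¹ = 1.488 kΩ.
Node voltage V_A = V_in · R_p/(R_s + R_p) = 20.3 × 0.2841 = 5.767 V.
I(R1) = V_A / R1 = 5.767/1.53 = 3.769 mA.
(Check via current divider: I_total = 3.876 mA; share G_k/ΣG = 0.9725 → same result.)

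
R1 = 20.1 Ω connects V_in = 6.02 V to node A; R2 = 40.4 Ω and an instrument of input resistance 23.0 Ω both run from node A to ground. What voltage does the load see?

V_out ≈ 2.54 V

First combine the lower leg with the load: R2 ‖ R_L = 14.66 Ω.
Now apply the divider: V_out = 6.02 × 0.4217 = 2.539 V.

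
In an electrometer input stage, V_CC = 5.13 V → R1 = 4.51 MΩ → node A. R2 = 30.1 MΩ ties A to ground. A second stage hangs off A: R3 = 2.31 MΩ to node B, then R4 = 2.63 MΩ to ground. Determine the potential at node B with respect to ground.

V_B ≈ 1.32 V

Looking into the second stage from A: R3 + R4 = 4.940 MΩ appears in parallel with R2.
Effective lower resistance at A: R2 ‖ 4.940 = 4.244 MΩ.
V_A = 5.13 × 4.244/(4.51 + 4.244) = 2.487 V.
Stage 2 is unloaded, so V_B = V_A · R4/(R3+R4) = 2.487 × 2.63/4.940 = 1.324 V.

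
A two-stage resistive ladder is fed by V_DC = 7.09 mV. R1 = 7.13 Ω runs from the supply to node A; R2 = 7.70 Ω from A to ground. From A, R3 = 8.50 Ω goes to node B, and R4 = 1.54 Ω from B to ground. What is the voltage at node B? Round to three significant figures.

The second stage (R3 + R4 = 10.04 Ω) loads node A in parallel with R2.
R2 ‖ (R3+R4) = 4.358 Ω.
So V_A = 7.09 × 0.3793 = 2.690 mV.
Then the unloaded second divider: V_B = V_A × R4/(R3+R4) = 2.690 × 0.1534 = 0.4125 mV.

V_B ≈ 0.413 mV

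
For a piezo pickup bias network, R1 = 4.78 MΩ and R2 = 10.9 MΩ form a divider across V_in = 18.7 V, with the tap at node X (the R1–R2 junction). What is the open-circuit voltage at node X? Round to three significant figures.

V_th ≈ 13.0 V

Open-circuit (no load on X): V_th = V_in · R2/(R1 + R2) = 18.7 × 10.9/(4.780 + 10.9) = 13.00 V.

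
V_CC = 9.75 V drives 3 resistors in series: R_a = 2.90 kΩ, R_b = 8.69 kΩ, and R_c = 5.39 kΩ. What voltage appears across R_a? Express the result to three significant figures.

Series total: ΣR = 2.90 + 8.69 + 5.39 = 16.98 kΩ.
V = V_CC · R/ΣR = 9.75 × 0.1708 = 1.665 V.

V ≈ 1.67 V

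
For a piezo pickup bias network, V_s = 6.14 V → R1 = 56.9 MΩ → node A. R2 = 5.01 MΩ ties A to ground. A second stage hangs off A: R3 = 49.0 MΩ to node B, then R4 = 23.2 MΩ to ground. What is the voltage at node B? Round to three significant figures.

V_B ≈ 0.150 V

Looking into the second stage from A: R3 + R4 = 72.20 MΩ appears in parallel with R2.
Effective lower resistance at A: R2 ‖ 72.20 = 4.685 MΩ.
So V_A = 6.14 × 0.07607 = 0.4671 V.
Then the unloaded second divider: V_B = V_A × R4/(R3+R4) = 0.4671 × 0.3213 = 0.1501 V.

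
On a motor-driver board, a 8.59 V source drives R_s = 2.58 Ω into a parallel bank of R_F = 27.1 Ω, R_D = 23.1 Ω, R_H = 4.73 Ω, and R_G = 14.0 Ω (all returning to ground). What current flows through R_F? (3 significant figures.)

Parallel bank: R_p = 1/(1/27.1 + 1/23.1 + 1/4.73 + 1/14.0) = 2.755 Ω.
V_A = 8.59 × 2.755/5.335 = 4.436 V.
Branch current I = V_A/R_F = 4.436/27.1 = 0.1637 A.
(Equivalently: I_total = 1.610 A, then current-divider fraction G_k/ΣG = 0.1016.)

I ≈ 0.164 A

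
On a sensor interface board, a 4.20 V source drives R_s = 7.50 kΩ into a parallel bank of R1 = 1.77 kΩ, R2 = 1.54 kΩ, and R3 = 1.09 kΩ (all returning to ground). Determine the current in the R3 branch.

Combine the parallel branches: R_p = (1/1.77 + 1/1.54 + 1/1.09)⁻¹ = 0.4691 kΩ.
Node voltage V_A = V_supply · R_p/(R_s + R_p) = 4.20 × 0.05886 = 0.2472 V.
I(R3) = V_A / R3 = 0.2472/1.09 = 0.2268 mA.

I ≈ 0.227 mA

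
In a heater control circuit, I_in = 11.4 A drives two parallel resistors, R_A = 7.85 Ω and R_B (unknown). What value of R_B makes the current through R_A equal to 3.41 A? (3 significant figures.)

In a two-way split, I_A/I_in = R_B/(R_A + R_B).
3.41/11.4 = R_B/(R_A + R_B) → R_B = R_A · (0.2991)/(1 − 0.2991) = 7.85 × 0.4268 = 3.350 Ω.

R_B ≈ 3.35 Ω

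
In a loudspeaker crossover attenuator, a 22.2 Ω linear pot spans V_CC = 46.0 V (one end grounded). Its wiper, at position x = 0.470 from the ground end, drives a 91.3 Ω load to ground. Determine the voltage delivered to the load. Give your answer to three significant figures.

The pot divides into 11.77 Ω above the wiper and 10.43 Ω below.
(x·R_p) ‖ R_L = 9.364 Ω.
V_out = 46.0 × 9.364/(11.77 + 9.364) = 20.39 V.

V_out ≈ 20.4 V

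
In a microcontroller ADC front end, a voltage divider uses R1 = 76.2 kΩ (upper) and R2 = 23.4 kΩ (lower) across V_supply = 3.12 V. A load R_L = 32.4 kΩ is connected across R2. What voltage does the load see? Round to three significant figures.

V_out ≈ 0.472 V

The load sits in parallel with R2, giving an effective lower resistance R2' = R2·R_L/(R2+R_L) = 13.59 kΩ.
Then V_out = V_supply · R2'/(R1 + R2') = 3.12 × 13.59/89.79 = 0.4721 V.
(Unloaded it would be 0.733 V; the load pulls it down.)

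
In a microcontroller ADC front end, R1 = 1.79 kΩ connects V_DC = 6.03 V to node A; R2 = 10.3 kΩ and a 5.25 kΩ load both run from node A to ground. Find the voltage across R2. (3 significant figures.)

The load sits in parallel with R2, giving an effective lower resistance R2' = R2·R_L/(R2+R_L) = 3.477 kΩ.
Voltage divider with the loaded lower leg: V_out = 6.03 × 3.477/(1.79 + 3.477) = 6.03 × 0.6602 = 3.981 V.
(Unloaded it would be 5.14 V; the load pulls it down.)

V_out ≈ 3.98 V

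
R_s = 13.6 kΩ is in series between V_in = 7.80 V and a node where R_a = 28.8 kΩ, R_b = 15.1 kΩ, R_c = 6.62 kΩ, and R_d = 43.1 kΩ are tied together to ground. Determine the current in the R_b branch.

I ≈ 0.109 mA

Combine the parallel branches: R_p = (1/28.8 + 1/15.1 + 1/6.62 + 1/43.1)⁻¹ = 3.634 kΩ.
V_A by voltage divider: V_A = 7.80 × 3.634/(13.6 + 3.634) = 1.645 V.
I(R_b) = V_A / R_b = 1.645/15.1 = 0.1089 mA.
(Equivalently: I_total = 0.4526 mA, then current-divider fraction G_k/ΣG = 0.2406.)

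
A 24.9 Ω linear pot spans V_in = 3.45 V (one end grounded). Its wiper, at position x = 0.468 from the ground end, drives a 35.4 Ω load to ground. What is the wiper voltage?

V_out ≈ 1.37 V

Lower segment x·R_p = 11.65 Ω; upper segment (1−x)·R_p = 13.25 Ω.
Lower segment in parallel with the load: 11.65 ‖ 35.4 = 8.767 Ω.
Then V_out = V_in · 8.767/(13.25 + 8.767) = 1.374 V.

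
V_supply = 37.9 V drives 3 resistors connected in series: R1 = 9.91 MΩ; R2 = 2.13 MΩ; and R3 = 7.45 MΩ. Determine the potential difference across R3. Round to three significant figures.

Total series resistance ΣR = 9.91 + 2.13 + 7.45 = 19.49 MΩ.
By the voltage-divider rule, V = 37.9 × 7.450/19.49 = 14.49 V.

V ≈ 14.5 V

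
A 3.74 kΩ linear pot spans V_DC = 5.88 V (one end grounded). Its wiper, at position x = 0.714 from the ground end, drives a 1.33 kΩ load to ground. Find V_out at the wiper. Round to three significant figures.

Split the track: R_lower = x·R_p = 2.670 kΩ, R_upper = (1−x)·R_p = 1.070 kΩ.
Lower segment in parallel with the load: 2.670 ‖ 1.33 = 0.8878 kΩ.
Then V_out = V_DC · 0.8878/(1.070 + 0.8878) = 2.667 V.

V_out ≈ 2.67 V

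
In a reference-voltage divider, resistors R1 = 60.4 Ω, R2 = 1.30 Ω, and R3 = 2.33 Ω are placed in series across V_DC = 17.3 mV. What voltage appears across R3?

V ≈ 0.630 mV

Series total: ΣR = 60.4 + 1.30 + 2.33 = 64.03 Ω.
V = V_DC · R/ΣR = 17.3 × 0.03639 = 0.6295 mV.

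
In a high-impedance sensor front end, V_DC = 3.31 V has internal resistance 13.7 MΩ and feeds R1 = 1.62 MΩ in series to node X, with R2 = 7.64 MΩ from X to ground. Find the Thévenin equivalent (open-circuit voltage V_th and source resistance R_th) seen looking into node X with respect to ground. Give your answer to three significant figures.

V_th ≈ 1.10 V, R_th ≈ 5.10 MΩ

R1' = 13.7 + 1.62 = 15.32 MΩ (source resistance + R1).
With X open, the divider is unloaded: V_th = 3.31 × 7.64/22.96 = 1.101 V.
Looking into X with the source shorted: R_th = R1'·R2/(R1'+R2) = 15.32 × 7.64/22.96 = 5.098 MΩ.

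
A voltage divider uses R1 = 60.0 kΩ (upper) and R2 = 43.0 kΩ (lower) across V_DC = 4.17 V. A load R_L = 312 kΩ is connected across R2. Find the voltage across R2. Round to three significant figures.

R2 ‖ R_L = (43.0 × 312)/(43.0 + 312) = 37.79 kΩ.
Then V_out = V_DC · R2'/(R1 + R2') = 4.17 × 37.79/97.79 = 1.611 V.

V_out ≈ 1.61 V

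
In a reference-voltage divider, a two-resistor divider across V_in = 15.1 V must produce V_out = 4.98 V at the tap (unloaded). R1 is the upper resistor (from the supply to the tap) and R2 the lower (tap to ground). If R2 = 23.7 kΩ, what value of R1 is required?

R1 ≈ 48.2 kΩ

Required fraction k = V_out/V_in = 0.3298.
R1 = R2·(1/k − 1) = 23.7 × 2.032 = 48.16 kΩ.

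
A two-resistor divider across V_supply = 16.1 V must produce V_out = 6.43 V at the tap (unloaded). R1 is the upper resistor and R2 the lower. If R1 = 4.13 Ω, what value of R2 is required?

R2 ≈ 2.75 Ω

The divider ratio is R2/(R1+R2) = 6.43/16.1 = 0.3994.
So R2 = R1 · V_out/(V_supply − V_out) = 4.13 × 6.43/(16.1 − 6.43) = 4.13 × 0.6649 = 2.746 Ω.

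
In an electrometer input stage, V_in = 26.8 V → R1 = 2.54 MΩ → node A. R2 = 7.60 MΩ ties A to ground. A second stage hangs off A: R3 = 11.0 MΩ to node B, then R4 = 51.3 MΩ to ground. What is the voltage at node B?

The second stage (R3 + R4 = 62.30 MΩ) loads node A in parallel with R2.
Effective lower resistance at A: R2 ‖ 62.30 = 6.774 MΩ.
First divider: V_A = V_in · 6.774/(2.54 + 6.774) = 19.49 V.
V_B = V_A × 0.8234 = 16.05 V.

V_B ≈ 16.0 V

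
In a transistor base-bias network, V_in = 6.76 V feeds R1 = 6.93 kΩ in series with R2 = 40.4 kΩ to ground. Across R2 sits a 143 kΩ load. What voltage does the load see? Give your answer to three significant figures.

V_out ≈ 5.54 V

First combine the lower leg with the load: R2 ‖ R_L = 31.50 kΩ.
Voltage divider with the loaded lower leg: V_out = 6.76 × 31.50/(6.93 + 31.50) = 6.76 × 0.8197 = 5.541 V.
(Unloaded it would be 5.77 V; the load pulls it down.)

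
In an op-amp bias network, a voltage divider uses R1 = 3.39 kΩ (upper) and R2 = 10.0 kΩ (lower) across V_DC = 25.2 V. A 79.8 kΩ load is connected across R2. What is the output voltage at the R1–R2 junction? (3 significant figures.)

V_out ≈ 18.2 V

First combine the lower leg with the load: R2 ‖ R_L = 8.886 kΩ.
Voltage divider with the loaded lower leg: V_out = 25.2 × 8.886/(3.39 + 8.886) = 25.2 × 0.7239 = 18.24 V.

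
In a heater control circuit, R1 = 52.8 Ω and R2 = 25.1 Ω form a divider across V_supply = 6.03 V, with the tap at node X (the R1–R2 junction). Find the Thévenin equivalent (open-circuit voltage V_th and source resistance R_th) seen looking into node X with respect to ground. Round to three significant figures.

V_th ≈ 1.94 V, R_th ≈ 17.0 Ω

With X open, the divider is unloaded: V_th = 6.03 × 25.1/77.90 = 1.943 V.
Zeroing V_supply shorts the top of R1 to ground, so R_th = R1 ‖ R2 = 17.01 Ω.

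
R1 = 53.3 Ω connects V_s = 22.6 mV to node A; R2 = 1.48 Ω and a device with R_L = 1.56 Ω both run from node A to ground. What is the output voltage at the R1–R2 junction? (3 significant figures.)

V_out ≈ 0.318 mV

First combine the lower leg with the load: R2 ‖ R_L = 0.7595 Ω.
Now apply the divider: V_out = 22.6 × 0.01405 = 0.3175 mV.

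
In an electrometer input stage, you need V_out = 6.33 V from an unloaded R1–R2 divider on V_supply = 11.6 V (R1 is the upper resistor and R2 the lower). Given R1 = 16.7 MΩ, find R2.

R2 ≈ 20.1 MΩ

The divider ratio is R2/(R1+R2) = 6.33/11.6 = 0.5457.
So R2 = R1 · V_out/(V_supply − V_out) = 16.7 × 6.33/(11.6 − 6.33) = 16.7 × 1.201 = 20.06 MΩ.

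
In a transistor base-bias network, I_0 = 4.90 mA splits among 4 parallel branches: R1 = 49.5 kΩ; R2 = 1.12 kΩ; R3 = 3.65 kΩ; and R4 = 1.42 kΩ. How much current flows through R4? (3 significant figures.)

I ≈ 1.82 mA

ΣG = 1/49.5 + 1/1.12 + 1/3.65 + 1/1.42 = 1.891.
Current divider: I(R4) = I_0 · G_k/ΣG = 4.90 × (0.7042/1.891) = 4.90 × 0.3724 = 1.825 mA.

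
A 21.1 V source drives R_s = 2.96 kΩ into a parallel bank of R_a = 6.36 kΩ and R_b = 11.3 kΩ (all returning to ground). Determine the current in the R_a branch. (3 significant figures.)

Parallel bank: R_p = 1/(1/6.36 + 1/11.3) = 4.070 kΩ.
V_A by voltage divider: V_A = 21.1 × 4.070/(2.96 + 4.070) = 12.22 V.
I(R_a) = V_A / R_a = 12.22/6.36 = 1.921 mA.
(Equivalently: I_total = 3.002 mA, then current-divider fraction G_k/ΣG = 0.6399.)

I ≈ 1.92 mA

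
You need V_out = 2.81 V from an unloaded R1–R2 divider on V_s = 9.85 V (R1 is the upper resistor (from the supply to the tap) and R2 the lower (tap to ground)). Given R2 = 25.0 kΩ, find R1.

R1 ≈ 62.6 kΩ

The divider ratio is R2/(R1+R2) = 2.81/9.85 = 0.2853.
So R1 = R2 · (V_s/V_out − 1) = 25.0 × (9.85/2.81 − 1) = 25.0 × 2.505 = 62.63 kΩ.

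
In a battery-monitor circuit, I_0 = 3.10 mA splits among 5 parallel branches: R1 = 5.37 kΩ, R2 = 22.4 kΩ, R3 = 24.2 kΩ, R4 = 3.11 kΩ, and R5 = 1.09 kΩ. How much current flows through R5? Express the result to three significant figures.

I ≈ 1.88 mA

ΣG = 1/5.37 + 1/22.4 + 1/24.2 + 1/3.11 + 1/1.09 = 1.511.
By the current-divider rule, I = I_0 · G_k/ΣG = 3.10 × 0.6071 = 1.882 mA.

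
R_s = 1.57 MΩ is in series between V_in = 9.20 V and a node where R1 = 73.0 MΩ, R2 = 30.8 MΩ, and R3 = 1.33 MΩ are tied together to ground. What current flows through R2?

Equivalent of the parallel group: R_p = 1.253 MΩ.
Node voltage V_A = V_in · R_p/(R_s + R_p) = 9.20 × 0.4439 = 4.084 V.
Branch current I = V_A/R2 = 4.084/30.8 = 0.1326 µA.

I ≈ 0.133 µA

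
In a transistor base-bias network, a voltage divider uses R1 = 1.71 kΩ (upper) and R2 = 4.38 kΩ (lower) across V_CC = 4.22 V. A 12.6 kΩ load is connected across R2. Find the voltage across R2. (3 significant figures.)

The load sits in parallel with R2, giving an effective lower resistance R2' = R2·R_L/(R2+R_L) = 3.250 kΩ.
Then V_out = V_CC · R2'/(R1 + R2') = 4.22 × 3.250/4.960 = 2.765 V.
(Unloaded it would be 3.04 V; the load pulls it down.)

V_out ≈ 2.77 V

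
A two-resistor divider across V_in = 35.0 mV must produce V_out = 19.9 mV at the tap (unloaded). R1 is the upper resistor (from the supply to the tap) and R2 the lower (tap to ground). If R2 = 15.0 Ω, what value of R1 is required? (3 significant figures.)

Required fraction k = V_out/V_in = 0.5686.
So R1 = R2 · (V_in/V_out − 1) = 15.0 × (35.0/19.9 − 1) = 15.0 × 0.7588 = 11.38 Ω.

R1 ≈ 11.4 Ω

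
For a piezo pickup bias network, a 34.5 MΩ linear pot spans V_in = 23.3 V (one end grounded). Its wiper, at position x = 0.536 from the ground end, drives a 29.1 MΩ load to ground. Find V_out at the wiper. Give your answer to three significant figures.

The pot divides into 16.01 MΩ above the wiper and 18.49 MΩ below.
R_L loads the lower segment: effective lower R = 11.31 MΩ.
V_out = 23.3 × 11.31/(16.01 + 11.31) = 9.645 V.
(Unloaded: V_out = x·V_in = 12.5 V.)

V_out ≈ 9.64 V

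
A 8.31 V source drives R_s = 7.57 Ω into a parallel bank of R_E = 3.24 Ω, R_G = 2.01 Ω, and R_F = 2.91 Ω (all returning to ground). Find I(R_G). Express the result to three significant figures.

Equivalent of the parallel group: R_p = 0.8697 Ω.
Node voltage V_A = V_CC · R_p/(R_s + R_p) = 8.31 × 0.1031 = 0.8564 V.
Branch current I = V_A/R_G = 0.8564/2.01 = 0.4260 A.

I ≈ 0.426 A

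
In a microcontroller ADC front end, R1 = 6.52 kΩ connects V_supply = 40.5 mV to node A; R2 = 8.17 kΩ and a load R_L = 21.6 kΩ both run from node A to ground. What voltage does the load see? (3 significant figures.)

V_out ≈ 19.3 mV

First combine the lower leg with the load: R2 ‖ R_L = 5.928 kΩ.
Then V_out = V_supply · R2'/(R1 + R2') = 40.5 × 5.928/12.45 = 19.29 mV.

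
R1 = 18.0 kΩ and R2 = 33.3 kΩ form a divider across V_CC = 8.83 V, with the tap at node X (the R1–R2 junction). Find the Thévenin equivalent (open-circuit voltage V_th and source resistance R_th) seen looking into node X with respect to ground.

V_th ≈ 5.73 V, R_th ≈ 11.7 kΩ

V_th is the unloaded tap voltage: V_CC · R2/(R1+R2) = 8.83 × 0.6491 = 5.732 V.
With V_CC suppressed (replaced by a short), R_th = R1 ‖ R2 = (18.00 × 33.3)/(18.00 + 33.3) = 11.68 kΩ.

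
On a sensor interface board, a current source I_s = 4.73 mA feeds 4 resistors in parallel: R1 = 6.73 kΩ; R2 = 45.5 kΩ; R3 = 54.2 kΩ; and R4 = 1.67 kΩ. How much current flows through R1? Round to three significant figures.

I ≈ 0.892 mA

Total conductance ΣG = 1/6.73 + 1/45.5 + 1/54.2 + 1/1.67 = 0.7878 (units of 1/kΩ).
By the current-divider rule, I = I_s · G_k/ΣG = 4.73 × 0.1886 = 0.8921 mA.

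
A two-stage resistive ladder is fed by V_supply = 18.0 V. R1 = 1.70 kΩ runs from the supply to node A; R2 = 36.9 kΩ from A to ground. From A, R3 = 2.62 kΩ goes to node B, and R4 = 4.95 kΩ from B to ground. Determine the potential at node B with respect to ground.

V_B ≈ 9.26 V

The second stage (R3 + R4 = 7.570 kΩ) loads node A in parallel with R2.
Effective lower resistance at A: R2 ‖ 7.570 = 6.281 kΩ.
V_A = 18.0 × 6.281/(1.70 + 6.281) = 14.17 V.
Stage 2 is unloaded, so V_B = V_A · R4/(R3+R4) = 14.17 × 4.95/7.570 = 9.263 V.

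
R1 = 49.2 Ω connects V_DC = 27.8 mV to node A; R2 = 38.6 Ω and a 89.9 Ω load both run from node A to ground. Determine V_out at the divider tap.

V_out ≈ 9.85 mV

R2 ‖ R_L = (38.6 × 89.9)/(38.6 + 89.9) = 27.00 Ω.
Then V_out = V_DC · R2'/(R1 + R2') = 27.8 × 27.00/76.20 = 9.852 mV.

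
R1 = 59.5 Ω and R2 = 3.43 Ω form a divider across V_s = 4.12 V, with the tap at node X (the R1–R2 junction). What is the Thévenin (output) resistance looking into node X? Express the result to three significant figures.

R_th ≈ 3.24 Ω

With V_s suppressed (replaced by a short), R_th = R1 ‖ R2 = (59.50 × 3.43)/(59.50 + 3.43) = 3.243 Ω.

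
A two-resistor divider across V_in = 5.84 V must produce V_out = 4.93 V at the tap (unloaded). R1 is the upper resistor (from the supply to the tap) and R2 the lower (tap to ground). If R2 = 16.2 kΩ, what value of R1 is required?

R1 ≈ 2.99 kΩ

V_out/V_in = R2/(R1+R2) = 0.8442.
Rearranging, R1 = R2·(1−k)/k = 16.2 × 0.1846 = 2.990 kΩ.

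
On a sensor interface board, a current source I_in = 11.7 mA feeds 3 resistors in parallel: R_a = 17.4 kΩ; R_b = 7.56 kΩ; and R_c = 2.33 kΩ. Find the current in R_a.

I ≈ 1.09 mA

Conductances: ΣG = 1/17.4 + 1/7.56 + 1/2.33 = 0.6189 (1/kΩ).
R_a takes the fraction G_k/ΣG = 0.05747/0.6189 = 0.09286, so I = 11.7 × 0.09286 = 1.086 mA.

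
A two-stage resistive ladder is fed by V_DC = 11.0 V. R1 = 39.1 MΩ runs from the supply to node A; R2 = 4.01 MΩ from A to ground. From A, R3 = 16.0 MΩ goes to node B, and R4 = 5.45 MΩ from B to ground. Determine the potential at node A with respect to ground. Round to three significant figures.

Node A sees R2 in parallel with the series input of stage 2, R3 + R4 = 21.45 MΩ.
Effective lower resistance at A: R2 ‖ 21.45 = 3.378 MΩ.
So V_A = 11.0 × 0.07953 = 0.8749 V.

V_A ≈ 0.875 V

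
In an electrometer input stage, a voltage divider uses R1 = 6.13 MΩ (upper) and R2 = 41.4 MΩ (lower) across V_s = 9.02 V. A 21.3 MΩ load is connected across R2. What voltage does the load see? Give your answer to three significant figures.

The load sits in parallel with R2, giving an effective lower resistance R2' = R2·R_L/(R2+R_L) = 14.06 MΩ.
Now apply the divider: V_out = 9.02 × 0.6964 = 6.282 V.
(Unloaded it would be 7.86 V; the load pulls it down.)

V_out ≈ 6.28 V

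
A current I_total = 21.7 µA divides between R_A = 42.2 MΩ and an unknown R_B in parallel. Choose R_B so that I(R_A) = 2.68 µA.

In a two-way split, I_A/I_total = R_B/(R_A + R_B).
2.68/21.7 = R_B/(R_A + R_B) → R_B = R_A · (0.1235)/(1 − 0.1235) = 42.2 × 0.1409 = 5.946 MΩ.

R_B ≈ 5.95 MΩ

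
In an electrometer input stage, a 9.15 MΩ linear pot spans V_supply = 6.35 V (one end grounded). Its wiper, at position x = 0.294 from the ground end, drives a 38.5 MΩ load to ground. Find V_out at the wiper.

V_out ≈ 1.78 V

The pot divides into 6.460 MΩ above the wiper and 2.690 MΩ below.
R_L loads the lower segment: effective lower R = 2.514 MΩ.
V_out = 6.35 × 2.514/(6.460 + 2.514) = 1.779 V.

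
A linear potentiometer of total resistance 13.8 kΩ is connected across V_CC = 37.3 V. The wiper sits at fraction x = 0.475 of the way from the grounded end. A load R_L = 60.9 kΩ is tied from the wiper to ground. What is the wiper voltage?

V_out ≈ 16.8 V

Split the track: R_lower = x·R_p = 6.555 kΩ, R_upper = (1−x)·R_p = 7.245 kΩ.
R_L loads the lower segment: effective lower R = 5.918 kΩ.
Then V_out = V_CC · 5.918/(7.245 + 5.918) = 16.77 V.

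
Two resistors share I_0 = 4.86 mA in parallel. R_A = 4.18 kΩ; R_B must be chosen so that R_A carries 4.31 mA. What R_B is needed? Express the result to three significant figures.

The fraction through R_A equals R_B/(R_A+R_B).
4.31/4.86 = R_B/(R_A + R_B) → R_B = R_A · (0.8868)/(1 − 0.8868) = 4.18 × 7.836 = 32.76 kΩ.

R_B ≈ 32.8 kΩ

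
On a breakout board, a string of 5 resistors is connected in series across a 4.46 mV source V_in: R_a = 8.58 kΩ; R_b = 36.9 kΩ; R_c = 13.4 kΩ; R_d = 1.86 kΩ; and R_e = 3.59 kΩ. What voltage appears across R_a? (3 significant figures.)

V ≈ 0.595 mV

Total series resistance ΣR = 8.58 + 36.9 + 13.4 + 1.86 + 3.59 = 64.33 kΩ.
Voltage divider: V = V_in · (8.580 / 64.33) = 4.46 × 0.1334 = 0.5949 mV.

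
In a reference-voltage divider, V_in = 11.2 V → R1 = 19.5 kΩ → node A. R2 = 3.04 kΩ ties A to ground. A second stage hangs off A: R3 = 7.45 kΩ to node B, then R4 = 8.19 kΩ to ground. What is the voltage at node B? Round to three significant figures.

Node A sees R2 in parallel with the series input of stage 2, R3 + R4 = 15.64 kΩ.
R2 ‖ (R3+R4) = 2.545 kΩ.
So V_A = 11.2 × 0.1155 = 1.293 V.
V_B = V_A × 0.5237 = 0.6771 V.

V_B ≈ 0.677 V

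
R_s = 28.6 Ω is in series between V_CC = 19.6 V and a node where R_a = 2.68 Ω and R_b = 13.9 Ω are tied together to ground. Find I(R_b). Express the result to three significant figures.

I ≈ 0.103 A

Equivalent of the parallel group: R_p = 2.247 Ω.
V_A by voltage divider: V_A = 19.6 × 2.247/(28.6 + 2.247) = 1.428 V.
I(R_b) = V_A / R_b = 1.428/13.9 = 0.1027 A.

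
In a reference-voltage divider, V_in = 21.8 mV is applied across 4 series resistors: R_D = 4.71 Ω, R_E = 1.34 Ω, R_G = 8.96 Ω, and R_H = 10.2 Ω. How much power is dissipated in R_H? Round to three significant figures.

ΣR = 25.21 Ω → I = 21.8/25.21 = 0.8647 mA.
P(R_H) = I²·R_H = (0.8647)² × 10.2 = 7.627 µW.

P ≈ 7.63 µW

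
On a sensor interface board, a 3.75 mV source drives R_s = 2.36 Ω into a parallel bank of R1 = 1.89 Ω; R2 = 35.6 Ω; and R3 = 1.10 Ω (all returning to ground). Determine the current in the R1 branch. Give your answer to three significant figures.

Parallel bank: R_p = 1/(1/1.89 + 1/35.6 + 1/1.10) = 0.6820 Ω.
Node voltage V_A = V_s · R_p/(R_s + R_p) = 3.75 × 0.2242 = 0.8407 mV.
I(R1) = V_A / R1 = 0.8407/1.89 = 0.4448 mA.

I ≈ 0.445 mA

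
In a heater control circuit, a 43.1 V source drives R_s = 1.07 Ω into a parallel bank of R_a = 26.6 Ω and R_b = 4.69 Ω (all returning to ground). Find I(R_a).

I ≈ 1.28 A

Combine the parallel branches: R_p = (1/26.6 + 1/4.69)⁻¹ = 3.987 Ω.
V_A = 43.1 × 3.987/5.057 = 33.98 V.
Branch current I = V_A/R_a = 33.98/26.6 = 1.277 A.
(Check via current divider: I_total = 8.523 A; share G_k/ΣG = 0.1499 → same result.)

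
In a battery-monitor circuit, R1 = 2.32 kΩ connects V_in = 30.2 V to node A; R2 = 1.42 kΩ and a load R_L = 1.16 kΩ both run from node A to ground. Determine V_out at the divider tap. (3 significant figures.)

R2 ‖ R_L = (1.42 × 1.16)/(1.42 + 1.16) = 0.6384 kΩ.
Voltage divider with the loaded lower leg: V_out = 30.2 × 0.6384/(2.32 + 0.6384) = 30.2 × 0.2158 = 6.517 V.

V_out ≈ 6.52 V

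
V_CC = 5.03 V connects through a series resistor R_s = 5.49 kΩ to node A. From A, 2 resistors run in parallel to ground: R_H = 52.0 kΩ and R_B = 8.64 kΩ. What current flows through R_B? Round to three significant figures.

I ≈ 0.334 mA

Combine the parallel branches: R_p = (1/52.0 + 1/8.64)⁻¹ = 7.409 kΩ.
Node voltage V_A = V_CC · R_p/(R_s + R_p) = 5.03 × 0.5744 = 2.889 V.
Branch current I = V_A/R_B = 2.889/8.64 = 0.3344 mA.
(Check via current divider: I_total = 0.3900 mA; share G_k/ΣG = 0.8575 → same result.)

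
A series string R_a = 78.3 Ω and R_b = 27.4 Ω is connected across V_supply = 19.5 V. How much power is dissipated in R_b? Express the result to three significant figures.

P ≈ 0.933 W

The common current is I = 19.5/105.7 = 0.1845 A.
V(R_b) = I·R = 5.055 V; P = V·I = 5.055 × 0.1845 = 0.9325 W.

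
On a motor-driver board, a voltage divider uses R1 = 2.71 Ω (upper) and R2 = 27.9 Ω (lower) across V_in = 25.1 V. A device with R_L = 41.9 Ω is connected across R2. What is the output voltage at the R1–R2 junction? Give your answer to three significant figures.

V_out ≈ 21.6 V

The load sits in parallel with R2, giving an effective lower resistance R2' = R2·R_L/(R2+R_L) = 16.75 Ω.
Voltage divider with the loaded lower leg: V_out = 25.1 × 16.75/(2.71 + 16.75) = 25.1 × 0.8607 = 21.60 V.
(Unloaded it would be 22.9 V; the load pulls it down.)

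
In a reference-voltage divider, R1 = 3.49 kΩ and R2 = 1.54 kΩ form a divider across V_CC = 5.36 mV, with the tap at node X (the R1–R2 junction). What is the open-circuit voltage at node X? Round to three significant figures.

V_th is the unloaded tap voltage: V_CC · R2/(R1+R2) = 5.36 × 0.3062 = 1.641 mV.

V_th ≈ 1.64 mV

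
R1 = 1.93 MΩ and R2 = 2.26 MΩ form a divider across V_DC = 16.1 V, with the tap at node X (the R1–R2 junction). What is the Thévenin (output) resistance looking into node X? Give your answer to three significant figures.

With V_DC suppressed (replaced by a short), R_th = R1 ‖ R2 = (1.930 × 2.26)/(1.930 + 2.26) = 1.041 MΩ.

R_th ≈ 1.04 MΩ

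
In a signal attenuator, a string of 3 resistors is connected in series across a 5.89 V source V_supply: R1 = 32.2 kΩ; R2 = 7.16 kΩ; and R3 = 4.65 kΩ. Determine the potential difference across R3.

V ≈ 0.622 V

ΣR = 32.2 + 7.16 + 4.65 = 44.01 kΩ.
V = V_supply · R/ΣR = 5.89 × 0.1057 = 0.6223 V.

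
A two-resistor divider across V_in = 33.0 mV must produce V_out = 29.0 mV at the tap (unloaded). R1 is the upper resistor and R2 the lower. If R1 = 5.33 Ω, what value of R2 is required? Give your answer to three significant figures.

R2 ≈ 38.6 Ω

Required fraction k = V_out/V_in = 0.8788.
R2 = R1 · 0.8788/(1 − 0.8788) = 38.64 Ω.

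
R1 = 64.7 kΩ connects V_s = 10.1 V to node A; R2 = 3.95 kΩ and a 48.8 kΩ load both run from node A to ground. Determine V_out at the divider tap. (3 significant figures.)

The load sits in parallel with R2, giving an effective lower resistance R2' = R2·R_L/(R2+R_L) = 3.654 kΩ.
Now apply the divider: V_out = 10.1 × 0.05346 = 0.5399 V.

V_out ≈ 0.540 V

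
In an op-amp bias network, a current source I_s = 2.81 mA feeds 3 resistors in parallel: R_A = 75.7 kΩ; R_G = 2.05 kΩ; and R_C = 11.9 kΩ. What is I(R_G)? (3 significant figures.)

Conductances: ΣG = 1/75.7 + 1/2.05 + 1/11.9 = 0.5850 (1/kΩ).
Current divider: I(R_G) = I_s · G_k/ΣG = 2.81 × (0.4878/0.5850) = 2.81 × 0.8338 = 2.343 mA.

I ≈ 2.34 mA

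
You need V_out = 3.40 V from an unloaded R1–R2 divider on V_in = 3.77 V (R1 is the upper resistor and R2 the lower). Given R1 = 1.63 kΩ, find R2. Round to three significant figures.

R2 ≈ 15.0 kΩ

Required fraction k = V_out/V_in = 0.9019.
R2 = R1 · 0.9019/(1 − 0.9019) = 14.98 kΩ.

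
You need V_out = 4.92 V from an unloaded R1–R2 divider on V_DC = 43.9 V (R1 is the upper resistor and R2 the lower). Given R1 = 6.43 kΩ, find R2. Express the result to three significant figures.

V_out/V_DC = R2/(R1+R2) = 0.1121.
R2 = R1 · 0.1121/(1 − 0.1121) = 0.8116 kΩ.

R2 ≈ 0.812 kΩ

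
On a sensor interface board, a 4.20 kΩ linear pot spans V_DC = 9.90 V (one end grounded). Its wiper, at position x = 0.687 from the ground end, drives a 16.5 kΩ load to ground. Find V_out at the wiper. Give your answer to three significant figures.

The pot divides into 1.315 kΩ above the wiper and 2.885 kΩ below.
Lower segment in parallel with the load: 2.885 ‖ 16.5 = 2.456 kΩ.
Loaded-divider output: V_out = 9.90 × 0.6513 = 6.448 V.
(Unloaded: V_out = x·V_DC = 6.80 V.)

V_out ≈ 6.45 V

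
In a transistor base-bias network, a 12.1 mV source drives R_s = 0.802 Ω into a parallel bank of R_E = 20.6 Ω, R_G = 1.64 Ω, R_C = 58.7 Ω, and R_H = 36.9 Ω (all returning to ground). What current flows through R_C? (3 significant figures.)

I ≈ 0.132 mA

Combine the parallel branches: R_p = (1/20.6 + 1/1.64 + 1/58.7 + 1/36.9)⁻¹ = 1.424 Ω.
V_A = 12.1 × 1.424/2.226 = 7.740 mV.
Branch current I = V_A/R_C = 7.740/58.7 = 0.1319 mA.
(Check via current divider: I_total = 5.437 mA; share G_k/ΣG = 0.02425 → same result.)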